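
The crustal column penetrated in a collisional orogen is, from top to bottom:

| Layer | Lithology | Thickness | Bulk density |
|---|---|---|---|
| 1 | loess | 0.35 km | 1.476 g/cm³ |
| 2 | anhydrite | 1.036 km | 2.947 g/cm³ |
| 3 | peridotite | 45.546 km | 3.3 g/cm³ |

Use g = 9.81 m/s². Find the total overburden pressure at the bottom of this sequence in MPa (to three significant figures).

loess: 1476 kg/m³ × 9.81 m/s² × 350 m = 5.068×10^6 Pa = 5.068 MPa
anhydrite: 2947 kg/m³ × 9.81 m/s² × 1036 m = 2.995×10^7 Pa = 29.95 MPa
peridotite: 3300 kg/m³ × 9.81 m/s² × 45546 m = 1.474×10^9 Pa = 1474 MPa
Total = 5.068 + 29.95 + 1474 = 1509.5 MPa

1510 MPa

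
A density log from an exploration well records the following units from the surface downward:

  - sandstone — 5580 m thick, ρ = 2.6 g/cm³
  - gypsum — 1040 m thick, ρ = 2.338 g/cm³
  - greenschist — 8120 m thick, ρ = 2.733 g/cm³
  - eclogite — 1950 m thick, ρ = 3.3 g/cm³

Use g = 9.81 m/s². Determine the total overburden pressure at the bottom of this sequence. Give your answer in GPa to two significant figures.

sandstone: 2600 kg/m³ × 9.81 m/s² × 5580 m = 1.423×10^8 Pa = 0.1423 GPa
gypsum: 2338 kg/m³ × 9.81 m/s² × 1040 m = 2.385×10^7 Pa = 0.02385 GPa
greenschist: 2733 kg/m³ × 9.81 m/s² × 8120 m = 2.177×10^8 Pa = 0.2177 GPa
eclogite: 3300 kg/m³ × 9.81 m/s² × 1950 m = 6.313×10^7 Pa = 0.06313 GPa
Total = 0.1423 + 0.02385 + 0.2177 + 0.06313 = 0.44701 GPa

0.45 GPa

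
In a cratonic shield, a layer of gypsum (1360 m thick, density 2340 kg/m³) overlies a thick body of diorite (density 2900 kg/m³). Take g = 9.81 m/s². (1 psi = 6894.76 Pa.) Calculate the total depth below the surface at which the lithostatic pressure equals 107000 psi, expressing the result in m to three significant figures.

Pressure at base of upper layers: 2340×9.81×1360 = 3.122×10^7 Pa = 4528 psi
Remaining pressure to be supplied by diorite: 7.377×10^8 − 3.122×10^7 = 7.065×10^8 Pa
Additional depth in diorite = 7.065×10^8 Pa / (2900 kg/m³ × 9.81 m/s²) = 24835 m
Total depth = 1360 m + 24835 m = 26195 m

26200 m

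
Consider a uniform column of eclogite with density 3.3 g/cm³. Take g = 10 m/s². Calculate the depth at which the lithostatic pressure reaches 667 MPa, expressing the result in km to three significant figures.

h = P/(ρg) = 667 MPa / (3300 kg/m³ × 10 m/s²) = 6.670×10^8 Pa / 33000 Pa/m = 20212 m
= 20.212 km

20.2 km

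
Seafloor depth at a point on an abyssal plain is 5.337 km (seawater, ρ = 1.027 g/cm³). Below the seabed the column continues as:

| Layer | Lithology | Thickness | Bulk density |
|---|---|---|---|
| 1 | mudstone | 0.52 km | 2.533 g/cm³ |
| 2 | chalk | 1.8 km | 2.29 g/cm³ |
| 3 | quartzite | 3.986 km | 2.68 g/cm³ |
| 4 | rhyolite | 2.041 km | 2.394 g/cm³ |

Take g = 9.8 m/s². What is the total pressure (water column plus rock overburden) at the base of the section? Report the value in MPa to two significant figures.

260 MPa

seawater: 1027 kg/m³ × 9.8 m/s² × 5337 m = 5.371×10^7 Pa = 53.71 MPa
mudstone: 2533 kg/m³ × 9.8 m/s² × 520 m = 1.291×10^7 Pa = 12.91 MPa
chalk: 2290 kg/m³ × 9.8 m/s² × 1800 m = 4.040×10^7 Pa = 40.40 MPa
quartzite: 2680 kg/m³ × 9.8 m/s² × 3986 m = 1.047×10^8 Pa = 104.7 MPa
rhyolite: 2394 kg/m³ × 9.8 m/s² × 2041 m = 4.788×10^7 Pa = 47.88 MPa
Total = 53.71 + 12.91 + 40.40 + 104.7 + 47.88 = 259.59 MPa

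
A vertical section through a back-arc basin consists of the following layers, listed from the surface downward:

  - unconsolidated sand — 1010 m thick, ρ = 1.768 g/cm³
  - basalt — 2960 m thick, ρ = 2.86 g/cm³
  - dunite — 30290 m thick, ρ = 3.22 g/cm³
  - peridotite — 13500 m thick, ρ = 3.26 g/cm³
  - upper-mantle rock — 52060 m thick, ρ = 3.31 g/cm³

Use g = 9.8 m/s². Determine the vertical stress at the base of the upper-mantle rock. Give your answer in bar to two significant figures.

32000 bar

unconsolidated sand: 1768 kg/m³ × 9.8 m/s² × 1010 m = 1.750×10^7 Pa = 175.0 bar
basalt: 2860 kg/m³ × 9.8 m/s² × 2960 m = 8.296×10^7 Pa = 829.6 bar
dunite: 3220 kg/m³ × 9.8 m/s² × 30290 m = 9.558×10^8 Pa = 9558 bar
peridotite: 3260 kg/m³ × 9.8 m/s² × 13500 m = 4.313×10^8 Pa = 4313 bar
upper-mantle rock: 3310 kg/m³ × 9.8 m/s² × 52060 m = 1.689×10^9 Pa = 16887 bar
Total = 175.0 + 829.6 + 9558 + 4313 + 16887 = 31763 bar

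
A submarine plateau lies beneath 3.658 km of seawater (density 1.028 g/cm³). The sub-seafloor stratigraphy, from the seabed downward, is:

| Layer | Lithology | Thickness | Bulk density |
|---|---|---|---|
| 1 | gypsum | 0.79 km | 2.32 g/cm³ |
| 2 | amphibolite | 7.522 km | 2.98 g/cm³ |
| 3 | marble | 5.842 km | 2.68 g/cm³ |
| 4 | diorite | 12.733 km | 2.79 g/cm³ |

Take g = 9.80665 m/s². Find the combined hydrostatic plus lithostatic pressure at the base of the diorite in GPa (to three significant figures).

0.777 GPa

seawater: 1028 kg/m³ × 9.80665 m/s² × 3658 m = 3.688×10^7 Pa = 0.03688 GPa
gypsum: 2320 kg/m³ × 9.80665 m/s² × 790 m = 1.797×10^7 Pa = 0.01797 GPa
amphibolite: 2980 kg/m³ × 9.80665 m/s² × 7522 m = 2.198×10^8 Pa = 0.2198 GPa
marble: 2680 kg/m³ × 9.80665 m/s² × 5842 m = 1.535×10^8 Pa = 0.1535 GPa
diorite: 2790 kg/m³ × 9.80665 m/s² × 12733 m = 3.484×10^8 Pa = 0.3484 GPa
Total = 0.03688 + 0.01797 + 0.2198 + 0.1535 + 0.3484 = 0.77659 GPa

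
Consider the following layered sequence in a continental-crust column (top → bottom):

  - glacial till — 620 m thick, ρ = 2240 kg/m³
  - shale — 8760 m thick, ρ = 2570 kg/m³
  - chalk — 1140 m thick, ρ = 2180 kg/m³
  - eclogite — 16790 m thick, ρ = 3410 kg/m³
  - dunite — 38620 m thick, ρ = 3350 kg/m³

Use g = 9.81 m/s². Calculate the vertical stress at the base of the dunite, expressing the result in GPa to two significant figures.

glacial till: 2240 kg/m³ × 9.81 m/s² × 620 m = 1.362×10^7 Pa = 0.01362 GPa
shale: 2570 kg/m³ × 9.81 m/s² × 8760 m = 2.209×10^8 Pa = 0.2209 GPa
chalk: 2180 kg/m³ × 9.81 m/s² × 1140 m = 2.438×10^7 Pa = 0.02438 GPa
eclogite: 3410 kg/m³ × 9.81 m/s² × 16790 m = 5.617×10^8 Pa = 0.5617 GPa
dunite: 3350 kg/m³ × 9.81 m/s² × 38620 m = 1.269×10^9 Pa = 1.269 GPa
Total = 0.01362 + 0.2209 + 0.02438 + 0.5617 + 1.269 = 2.0897 GPa

2.1 GPa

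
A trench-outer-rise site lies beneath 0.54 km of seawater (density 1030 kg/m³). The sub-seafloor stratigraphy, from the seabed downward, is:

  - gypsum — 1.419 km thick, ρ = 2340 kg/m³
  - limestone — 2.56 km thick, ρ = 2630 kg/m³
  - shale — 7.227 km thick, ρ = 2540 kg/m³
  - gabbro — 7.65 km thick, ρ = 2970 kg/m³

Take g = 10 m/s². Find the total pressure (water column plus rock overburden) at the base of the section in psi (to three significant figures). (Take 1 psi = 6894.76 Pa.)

seawater: 1030 kg/m³ × 10 m/s² × 540 m = 5.562×10^6 Pa = 806.7 psi
gypsum: 2340 kg/m³ × 10 m/s² × 1419 m = 3.320×10^7 Pa = 4816 psi
limestone: 2630 kg/m³ × 10 m/s² × 2560 m = 6.733×10^7 Pa = 9765 psi
shale: 2540 kg/m³ × 10 m/s² × 7227 m = 1.836×10^8 Pa = 26624 psi
gabbro: 2970 kg/m³ × 10 m/s² × 7650 m = 2.272×10^8 Pa = 32953 psi
Total = 806.7 + 4816 + 9765 + 26624 + 32953 = 74965 psi

75000 psi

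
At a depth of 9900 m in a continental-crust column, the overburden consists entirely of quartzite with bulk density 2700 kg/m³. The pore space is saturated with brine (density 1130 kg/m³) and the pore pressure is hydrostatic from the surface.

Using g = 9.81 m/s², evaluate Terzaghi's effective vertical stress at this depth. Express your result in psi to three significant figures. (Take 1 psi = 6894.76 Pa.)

Overburden (lithostatic) stress σ_v:
quartzite: 2700 kg/m³ × 9.81 m/s² × 9900 m = 2.622×10^8 Pa = 262.2 MPa
Pore pressure P_p = 1130 kg/m³ × 9.81 m/s² × 9900 m = 1.097×10^8 Pa = 109.7 MPa
Effective stress σ' = σ_v − P_p = 262.2 − 109.7 = 152.48 MPa = 22115 psi

22100 psi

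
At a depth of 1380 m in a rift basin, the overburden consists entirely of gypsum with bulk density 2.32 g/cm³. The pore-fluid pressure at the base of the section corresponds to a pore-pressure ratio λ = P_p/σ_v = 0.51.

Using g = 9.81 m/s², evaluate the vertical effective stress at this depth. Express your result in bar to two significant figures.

150 bar

Overburden (lithostatic) stress σ_v:
gypsum: 2320 kg/m³ × 9.81 m/s² × 1380 m = 3.141×10^7 Pa = 31.41 MPa
Pore pressure P_p = λ·σ_v = 0.51 × 31.41 MPa = 16.02 MPa
Effective stress σ' = σ_v − P_p = 31.41 − 16.02 = 15.390 MPa = 153.90 bar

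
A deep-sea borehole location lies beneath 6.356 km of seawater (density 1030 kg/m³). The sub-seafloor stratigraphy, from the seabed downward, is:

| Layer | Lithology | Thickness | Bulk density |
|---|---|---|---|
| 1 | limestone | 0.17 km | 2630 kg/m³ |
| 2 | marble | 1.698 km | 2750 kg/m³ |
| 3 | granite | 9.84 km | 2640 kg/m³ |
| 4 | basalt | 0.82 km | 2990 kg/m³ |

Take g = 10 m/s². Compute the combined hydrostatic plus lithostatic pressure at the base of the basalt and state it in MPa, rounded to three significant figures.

seawater: 1030 kg/m³ × 10 m/s² × 6356 m = 6.547×10^7 Pa = 65.47 MPa
limestone: 2630 kg/m³ × 10 m/s² × 170 m = 4.471×10^6 Pa = 4.471 MPa
marble: 2750 kg/m³ × 10 m/s² × 1698 m = 4.670×10^7 Pa = 46.70 MPa
granite: 2640 kg/m³ × 10 m/s² × 9840 m = 2.598×10^8 Pa = 259.8 MPa
basalt: 2990 kg/m³ × 10 m/s² × 820 m = 2.452×10^7 Pa = 24.52 MPa
Total = 65.47 + 4.471 + 46.70 + 259.8 + 24.52 = 400.93 MPa

401 MPa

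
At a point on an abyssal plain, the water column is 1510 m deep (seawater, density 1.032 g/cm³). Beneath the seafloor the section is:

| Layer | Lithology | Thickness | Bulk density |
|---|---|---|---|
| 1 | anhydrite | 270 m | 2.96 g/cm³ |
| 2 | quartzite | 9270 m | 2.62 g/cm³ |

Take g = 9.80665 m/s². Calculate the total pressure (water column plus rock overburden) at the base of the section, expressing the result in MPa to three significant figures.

seawater: 1032 kg/m³ × 9.80665 m/s² × 1510 m = 1.528×10^7 Pa = 15.28 MPa
anhydrite: 2960 kg/m³ × 9.80665 m/s² × 270 m = 7.837×10^6 Pa = 7.837 MPa
quartzite: 2620 kg/m³ × 9.80665 m/s² × 9270 m = 2.382×10^8 Pa = 238.2 MPa
Total = 15.28 + 7.837 + 238.2 = 261.30 MPa

261 MPa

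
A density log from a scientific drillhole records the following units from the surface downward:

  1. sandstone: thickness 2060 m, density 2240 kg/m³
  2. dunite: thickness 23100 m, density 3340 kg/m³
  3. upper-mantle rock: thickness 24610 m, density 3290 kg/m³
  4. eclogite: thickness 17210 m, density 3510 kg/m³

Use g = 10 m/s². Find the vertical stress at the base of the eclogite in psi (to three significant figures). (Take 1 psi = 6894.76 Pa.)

324000 psi

sandstone: 2240 kg/m³ × 10 m/s² × 2060 m = 4.614×10^7 Pa = 6693 psi
dunite: 3340 kg/m³ × 10 m/s² × 23100 m = 7.715×10^8 Pa = 1.119×10^5 psi
upper-mantle rock: 3290 kg/m³ × 10 m/s² × 24610 m = 8.097×10^8 Pa = 1.174×10^5 psi
eclogite: 3510 kg/m³ × 10 m/s² × 17210 m = 6.041×10^8 Pa = 87613 psi
Total = 6693 + 1.119×10^5 + 1.174×10^5 + 87613 = 3.2364×10^5 psi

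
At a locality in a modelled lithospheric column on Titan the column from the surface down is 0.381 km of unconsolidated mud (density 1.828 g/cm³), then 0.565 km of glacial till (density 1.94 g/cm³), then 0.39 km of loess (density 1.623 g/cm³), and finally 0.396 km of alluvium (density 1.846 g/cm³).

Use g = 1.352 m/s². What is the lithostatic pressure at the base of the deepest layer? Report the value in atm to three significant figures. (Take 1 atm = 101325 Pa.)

42.1 atm

unconsolidated mud: 1828 kg/m³ × 1.352 m/s² × 381 m = 9.416×10^5 Pa = 9.293 atm
glacial till: 1940 kg/m³ × 1.352 m/s² × 565 m = 1.482×10^6 Pa = 14.63 atm
loess: 1623 kg/m³ × 1.352 m/s² × 390 m = 8.558×10^5 Pa = 8.446 atm
alluvium: 1846 kg/m³ × 1.352 m/s² × 396 m = 9.883×10^5 Pa = 9.754 atm
Total = 9.293 + 14.63 + 8.446 + 9.754 = 42.119 atm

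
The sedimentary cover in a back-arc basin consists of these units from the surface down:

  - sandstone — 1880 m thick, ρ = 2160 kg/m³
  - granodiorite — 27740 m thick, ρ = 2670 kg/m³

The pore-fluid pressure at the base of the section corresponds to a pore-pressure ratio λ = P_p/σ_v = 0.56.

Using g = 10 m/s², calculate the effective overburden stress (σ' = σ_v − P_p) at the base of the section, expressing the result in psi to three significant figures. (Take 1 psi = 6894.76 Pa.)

Overburden (lithostatic) stress σ_v:
sandstone: 2160 kg/m³ × 10 m/s² × 1880 m = 4.061×10^7 Pa = 40.61 MPa
granodiorite: 2670 kg/m³ × 10 m/s² × 27740 m = 7.407×10^8 Pa = 740.7 MPa
Total = 40.61 + 740.7 = 781.27 MPa
Pore pressure P_p = λ·σ_v = 0.56 × 781.3 MPa = 437.5 MPa
Effective stress σ' = σ_v − P_p = 781.3 − 437.5 = 343.76 MPa = 49858 psi

49900 psi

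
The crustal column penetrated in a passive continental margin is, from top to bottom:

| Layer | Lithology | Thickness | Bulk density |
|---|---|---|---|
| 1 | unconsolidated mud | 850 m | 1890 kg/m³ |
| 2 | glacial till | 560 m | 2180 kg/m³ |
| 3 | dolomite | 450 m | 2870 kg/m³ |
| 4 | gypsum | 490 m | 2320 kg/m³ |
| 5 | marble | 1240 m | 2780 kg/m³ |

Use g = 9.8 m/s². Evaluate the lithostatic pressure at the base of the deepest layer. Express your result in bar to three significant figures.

unconsolidated mud: 1890 kg/m³ × 9.8 m/s² × 850 m = 1.574×10^7 Pa = 157.4 bar
glacial till: 2180 kg/m³ × 9.8 m/s² × 560 m = 1.196×10^7 Pa = 119.6 bar
dolomite: 2870 kg/m³ × 9.8 m/s² × 450 m = 1.266×10^7 Pa = 126.6 bar
gypsum: 2320 kg/m³ × 9.8 m/s² × 490 m = 1.114×10^7 Pa = 111.4 bar
marble: 2780 kg/m³ × 9.8 m/s² × 1240 m = 3.378×10^7 Pa = 337.8 bar
Total = 157.4 + 119.6 + 126.6 + 111.4 + 337.8 = 852.87 bar

853 bar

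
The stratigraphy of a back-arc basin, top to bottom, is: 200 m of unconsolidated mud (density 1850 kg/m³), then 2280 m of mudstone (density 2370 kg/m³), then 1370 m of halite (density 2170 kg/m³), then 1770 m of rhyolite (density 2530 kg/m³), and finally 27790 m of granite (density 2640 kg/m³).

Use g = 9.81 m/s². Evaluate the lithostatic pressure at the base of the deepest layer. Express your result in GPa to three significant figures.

0.849 GPa

unconsolidated mud: 1850 kg/m³ × 9.81 m/s² × 200 m = 3.630×10^6 Pa = 3.630×10^-3 GPa
mudstone: 2370 kg/m³ × 9.81 m/s² × 2280 m = 5.301×10^7 Pa = 0.05301 GPa
halite: 2170 kg/m³ × 9.81 m/s² × 1370 m = 2.916×10^7 Pa = 0.02916 GPa
rhyolite: 2530 kg/m³ × 9.81 m/s² × 1770 m = 4.393×10^7 Pa = 0.04393 GPa
granite: 2640 kg/m³ × 9.81 m/s² × 27790 m = 7.197×10^8 Pa = 0.7197 GPa
Total = 3.630×10^-3 + 0.05301 + 0.02916 + 0.04393 + 0.7197 = 0.84945 GPa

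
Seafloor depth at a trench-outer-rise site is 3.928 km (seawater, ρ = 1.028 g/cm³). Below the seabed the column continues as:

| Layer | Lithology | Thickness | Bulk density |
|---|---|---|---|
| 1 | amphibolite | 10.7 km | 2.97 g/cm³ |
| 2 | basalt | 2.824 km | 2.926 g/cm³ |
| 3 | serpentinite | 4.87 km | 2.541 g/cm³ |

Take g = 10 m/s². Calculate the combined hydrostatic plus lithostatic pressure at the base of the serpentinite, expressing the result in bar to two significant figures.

seawater: 1028 kg/m³ × 10 m/s² × 3928 m = 4.038×10^7 Pa = 403.8 bar
amphibolite: 2970 kg/m³ × 10 m/s² × 10700 m = 3.178×10^8 Pa = 3178 bar
basalt: 2926 kg/m³ × 10 m/s² × 2824 m = 8.263×10^7 Pa = 826.3 bar
serpentinite: 2541 kg/m³ × 10 m/s² × 4870 m = 1.237×10^8 Pa = 1237 bar
Total = 403.8 + 3178 + 826.3 + 1237 = 5645.5 bar

5600 bar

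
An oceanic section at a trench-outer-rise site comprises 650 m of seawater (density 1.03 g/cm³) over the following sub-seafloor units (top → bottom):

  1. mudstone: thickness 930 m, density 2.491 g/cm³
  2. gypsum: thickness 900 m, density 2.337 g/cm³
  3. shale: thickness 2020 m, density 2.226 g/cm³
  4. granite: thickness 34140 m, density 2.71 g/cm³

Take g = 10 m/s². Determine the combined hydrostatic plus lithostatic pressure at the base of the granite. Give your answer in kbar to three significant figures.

10.2 kbar

seawater: 1030 kg/m³ × 10 m/s² × 650 m = 6.695×10^6 Pa = 0.06695 kbar
mudstone: 2491 kg/m³ × 10 m/s² × 930 m = 2.317×10^7 Pa = 0.2317 kbar
gypsum: 2337 kg/m³ × 10 m/s² × 900 m = 2.103×10^7 Pa = 0.2103 kbar
shale: 2226 kg/m³ × 10 m/s² × 2020 m = 4.497×10^7 Pa = 0.4497 kbar
granite: 2710 kg/m³ × 10 m/s² × 34140 m = 9.252×10^8 Pa = 9.252 kbar
Total = 0.06695 + 0.2317 + 0.2103 + 0.4497 + 9.252 = 10.211 kbar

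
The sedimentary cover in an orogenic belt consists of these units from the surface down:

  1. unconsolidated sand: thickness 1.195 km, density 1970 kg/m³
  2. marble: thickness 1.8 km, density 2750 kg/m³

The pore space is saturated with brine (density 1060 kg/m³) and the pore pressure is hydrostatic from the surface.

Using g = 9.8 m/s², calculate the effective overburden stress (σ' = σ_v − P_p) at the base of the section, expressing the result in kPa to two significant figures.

40000 kPa

Overburden (lithostatic) stress σ_v:
unconsolidated sand: 1970 kg/m³ × 9.8 m/s² × 1195 m = 2.307×10^7 Pa = 23.07 MPa
marble: 2750 kg/m³ × 9.8 m/s² × 1800 m = 4.851×10^7 Pa = 48.51 MPa
Total = 23.07 + 48.51 = 71.581 MPa
Pore pressure P_p = 1060 kg/m³ × 9.8 m/s² × 2995 m = 3.111×10^7 Pa = 31.11 MPa
Effective stress σ' = σ_v − P_p = 71.58 − 31.11 = 40.469 MPa = 40469 kPa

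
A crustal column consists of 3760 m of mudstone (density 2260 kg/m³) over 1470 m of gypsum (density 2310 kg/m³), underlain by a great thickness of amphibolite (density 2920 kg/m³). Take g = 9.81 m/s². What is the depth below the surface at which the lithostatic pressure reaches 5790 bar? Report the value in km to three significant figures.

21.4 km

Pressure at base of upper layers: 2260×9.81×3760 + 2310×9.81×1470 = 1.167×10^8 Pa = 1167 bar
Remaining pressure to be supplied by amphibolite: 5.790×10^8 − 1.167×10^8 = 4.623×10^8 Pa
Additional depth in amphibolite = 4.623×10^8 Pa / (2920 kg/m³ × 9.81 m/s²) = 16140 m
Total depth = 5230 m + 16140 m = 21370 m
= 21.370 km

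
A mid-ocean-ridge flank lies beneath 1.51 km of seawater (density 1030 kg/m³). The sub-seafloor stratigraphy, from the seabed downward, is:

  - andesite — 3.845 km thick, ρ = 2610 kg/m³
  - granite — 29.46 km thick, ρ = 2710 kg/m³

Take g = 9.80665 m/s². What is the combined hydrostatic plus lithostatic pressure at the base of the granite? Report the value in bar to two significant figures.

9000 bar

seawater: 1030 kg/m³ × 9.80665 m/s² × 1510 m = 1.525×10^7 Pa = 152.5 bar
andesite: 2610 kg/m³ × 9.80665 m/s² × 3845 m = 9.841×10^7 Pa = 984.1 bar
granite: 2710 kg/m³ × 9.80665 m/s² × 29460 m = 7.829×10^8 Pa = 7829 bar
Total = 152.5 + 984.1 + 7829 = 8966.0 bar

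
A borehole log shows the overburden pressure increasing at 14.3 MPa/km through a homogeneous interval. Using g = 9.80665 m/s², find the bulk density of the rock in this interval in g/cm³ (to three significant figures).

1.46 g/cm³

ρ = (dP/dz)/g = 14.3 MPa/km / 9.80665 m/s² = 14300 Pa/m / 9.80665 m/s² = 1458.2 kg/m³
= 1.458 g/cm³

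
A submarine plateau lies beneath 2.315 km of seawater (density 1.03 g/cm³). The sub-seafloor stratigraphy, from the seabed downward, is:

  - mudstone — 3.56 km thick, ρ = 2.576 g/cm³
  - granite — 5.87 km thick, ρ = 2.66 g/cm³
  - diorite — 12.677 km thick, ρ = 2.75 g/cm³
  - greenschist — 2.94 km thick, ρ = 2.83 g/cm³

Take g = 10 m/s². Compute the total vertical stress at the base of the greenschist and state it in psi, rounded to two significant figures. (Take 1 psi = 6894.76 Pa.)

seawater: 1030 kg/m³ × 10 m/s² × 2315 m = 2.384×10^7 Pa = 3458 psi
mudstone: 2576 kg/m³ × 10 m/s² × 3560 m = 9.171×10^7 Pa = 13301 psi
granite: 2660 kg/m³ × 10 m/s² × 5870 m = 1.561×10^8 Pa = 22646 psi
diorite: 2750 kg/m³ × 10 m/s² × 12677 m = 3.486×10^8 Pa = 50563 psi
greenschist: 2830 kg/m³ × 10 m/s² × 2940 m = 8.320×10^7 Pa = 12067 psi
Total = 3458 + 13301 + 22646 + 50563 + 12067 = 1.0204×10^5 psi

100000 psi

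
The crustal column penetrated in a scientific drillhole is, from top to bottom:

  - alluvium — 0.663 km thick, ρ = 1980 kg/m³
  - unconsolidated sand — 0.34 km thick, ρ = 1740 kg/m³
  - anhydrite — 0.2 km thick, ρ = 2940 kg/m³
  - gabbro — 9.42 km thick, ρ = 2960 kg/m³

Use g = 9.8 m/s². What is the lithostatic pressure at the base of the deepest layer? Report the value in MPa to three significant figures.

298 MPa

alluvium: 1980 kg/m³ × 9.8 m/s² × 663 m = 1.286×10^7 Pa = 12.86 MPa
unconsolidated sand: 1740 kg/m³ × 9.8 m/s² × 340 m = 5.798×10^6 Pa = 5.798 MPa
anhydrite: 2940 kg/m³ × 9.8 m/s² × 200 m = 5.762×10^6 Pa = 5.762 MPa
gabbro: 2960 kg/m³ × 9.8 m/s² × 9420 m = 2.733×10^8 Pa = 273.3 MPa
Total = 12.86 + 5.798 + 5.762 + 273.3 = 297.68 MPa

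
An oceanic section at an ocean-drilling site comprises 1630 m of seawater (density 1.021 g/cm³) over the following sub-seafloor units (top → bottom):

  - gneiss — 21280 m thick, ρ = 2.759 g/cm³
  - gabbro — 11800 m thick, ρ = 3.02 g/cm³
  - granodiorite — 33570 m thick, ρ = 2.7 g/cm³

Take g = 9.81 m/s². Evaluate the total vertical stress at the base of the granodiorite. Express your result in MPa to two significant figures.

1800 MPa

seawater: 1021 kg/m³ × 9.81 m/s² × 1630 m = 1.633×10^7 Pa = 16.33 MPa
gneiss: 2759 kg/m³ × 9.81 m/s² × 21280 m = 5.760×10^8 Pa = 576.0 MPa
gabbro: 3020 kg/m³ × 9.81 m/s² × 11800 m = 3.496×10^8 Pa = 349.6 MPa
granodiorite: 2700 kg/m³ × 9.81 m/s² × 33570 m = 8.892×10^8 Pa = 889.2 MPa
Total = 16.33 + 576.0 + 349.6 + 889.2 = 1831.0 MPa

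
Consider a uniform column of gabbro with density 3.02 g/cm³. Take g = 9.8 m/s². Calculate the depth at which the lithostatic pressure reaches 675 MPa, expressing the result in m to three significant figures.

h = P/(ρg) = 675 MPa / (3020 kg/m³ × 9.8 m/s²) = 6.750×10^8 Pa / 29596 Pa/m = 22807 m

22800 m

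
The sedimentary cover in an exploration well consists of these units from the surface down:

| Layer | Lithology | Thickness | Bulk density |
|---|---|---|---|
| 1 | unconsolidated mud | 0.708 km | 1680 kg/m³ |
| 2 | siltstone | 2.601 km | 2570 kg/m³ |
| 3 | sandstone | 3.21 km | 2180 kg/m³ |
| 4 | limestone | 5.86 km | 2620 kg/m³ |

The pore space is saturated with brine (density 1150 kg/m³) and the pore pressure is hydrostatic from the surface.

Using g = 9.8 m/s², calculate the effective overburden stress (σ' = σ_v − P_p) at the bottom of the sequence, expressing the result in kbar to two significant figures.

1.6 kbar

Overburden (lithostatic) stress σ_v:
unconsolidated mud: 1680 kg/m³ × 9.8 m/s² × 708 m = 1.166×10^7 Pa = 11.66 MPa
siltstone: 2570 kg/m³ × 9.8 m/s² × 2601 m = 6.551×10^7 Pa = 65.51 MPa
sandstone: 2180 kg/m³ × 9.8 m/s² × 3210 m = 6.858×10^7 Pa = 68.58 MPa
limestone: 2620 kg/m³ × 9.8 m/s² × 5860 m = 1.505×10^8 Pa = 150.5 MPa
Total = 11.66 + 65.51 + 68.58 + 150.5 = 296.21 MPa
Pore pressure P_p = 1150 kg/m³ × 9.8 m/s² × 12379 m = 1.395×10^8 Pa = 139.5 MPa
Effective stress σ' = σ_v − P_p = 296.2 − 139.5 = 156.69 MPa = 1.5669 kbar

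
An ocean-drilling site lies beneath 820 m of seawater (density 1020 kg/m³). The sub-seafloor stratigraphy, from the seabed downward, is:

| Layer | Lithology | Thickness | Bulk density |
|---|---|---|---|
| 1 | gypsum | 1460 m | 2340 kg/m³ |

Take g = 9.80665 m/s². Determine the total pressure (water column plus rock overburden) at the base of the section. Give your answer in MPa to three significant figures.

41.7 MPa

seawater: 1020 kg/m³ × 9.80665 m/s² × 820 m = 8.202×10^6 Pa = 8.202 MPa
gypsum: 2340 kg/m³ × 9.80665 m/s² × 1460 m = 3.350×10^7 Pa = 33.50 MPa
Total = 8.202 + 33.50 = 41.706 MPa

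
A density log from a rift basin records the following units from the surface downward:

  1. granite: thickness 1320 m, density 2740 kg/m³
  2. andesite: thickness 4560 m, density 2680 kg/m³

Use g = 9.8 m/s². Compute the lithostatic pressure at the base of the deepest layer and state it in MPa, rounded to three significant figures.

155 MPa

granite: 2740 kg/m³ × 9.8 m/s² × 1320 m = 3.544×10^7 Pa = 35.44 MPa
andesite: 2680 kg/m³ × 9.8 m/s² × 4560 m = 1.198×10^8 Pa = 119.8 MPa
Total = 35.44 + 119.8 = 155.21 MPa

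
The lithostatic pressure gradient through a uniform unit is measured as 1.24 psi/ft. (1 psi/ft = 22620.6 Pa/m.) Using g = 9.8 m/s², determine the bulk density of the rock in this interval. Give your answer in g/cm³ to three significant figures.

ρ = (dP/dz)/g = 1.24 psi/ft / 9.8 m/s² = 28050 Pa/m / 9.8 m/s² = 2862.2 kg/m³
= 2.862 g/cm³

2.86 g/cm³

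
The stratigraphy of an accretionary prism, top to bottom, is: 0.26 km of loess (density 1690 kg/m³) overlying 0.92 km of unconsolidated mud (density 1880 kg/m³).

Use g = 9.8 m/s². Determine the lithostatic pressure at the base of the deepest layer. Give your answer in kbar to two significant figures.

0.21 kbar

loess: 1690 kg/m³ × 9.8 m/s² × 260 m = 4.306×10^6 Pa = 0.04306 kbar
unconsolidated mud: 1880 kg/m³ × 9.8 m/s² × 920 m = 1.695×10^7 Pa = 0.1695 kbar
Total = 0.04306 + 0.1695 = 0.21256 kbar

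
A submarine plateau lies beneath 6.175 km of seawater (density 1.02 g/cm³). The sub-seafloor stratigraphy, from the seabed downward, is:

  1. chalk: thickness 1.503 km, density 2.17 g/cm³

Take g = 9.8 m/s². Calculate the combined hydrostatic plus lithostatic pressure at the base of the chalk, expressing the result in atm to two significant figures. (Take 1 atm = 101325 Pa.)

920 atm

seawater: 1020 kg/m³ × 9.8 m/s² × 6175 m = 6.173×10^7 Pa = 609.2 atm
chalk: 2170 kg/m³ × 9.8 m/s² × 1503 m = 3.196×10^7 Pa = 315.4 atm
Total = 609.2 + 315.4 = 924.63 atm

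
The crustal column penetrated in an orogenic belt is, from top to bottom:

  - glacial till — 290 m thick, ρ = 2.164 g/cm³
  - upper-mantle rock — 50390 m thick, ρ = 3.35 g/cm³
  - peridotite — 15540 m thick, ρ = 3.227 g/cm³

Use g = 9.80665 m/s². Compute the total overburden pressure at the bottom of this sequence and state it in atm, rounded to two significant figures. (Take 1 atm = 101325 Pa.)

glacial till: 2164 kg/m³ × 9.80665 m/s² × 290 m = 6.154×10^6 Pa = 60.74 atm
upper-mantle rock: 3350 kg/m³ × 9.80665 m/s² × 50390 m = 1.655×10^9 Pa = 16338 atm
peridotite: 3227 kg/m³ × 9.80665 m/s² × 15540 m = 4.918×10^8 Pa = 4853 atm
Total = 60.74 + 16338 + 4853 = 21252 atm

21000 atm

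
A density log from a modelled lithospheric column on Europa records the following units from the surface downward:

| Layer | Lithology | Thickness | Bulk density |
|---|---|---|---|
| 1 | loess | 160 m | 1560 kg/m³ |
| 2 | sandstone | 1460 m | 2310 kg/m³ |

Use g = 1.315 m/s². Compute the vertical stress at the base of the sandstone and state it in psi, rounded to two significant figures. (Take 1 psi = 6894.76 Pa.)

loess: 1560 kg/m³ × 1.315 m/s² × 160 m = 3.282×10^5 Pa = 47.60 psi
sandstone: 2310 kg/m³ × 1.315 m/s² × 1460 m = 4.435×10^6 Pa = 643.2 psi
Total = 47.60 + 643.2 = 690.84 psi

690 psi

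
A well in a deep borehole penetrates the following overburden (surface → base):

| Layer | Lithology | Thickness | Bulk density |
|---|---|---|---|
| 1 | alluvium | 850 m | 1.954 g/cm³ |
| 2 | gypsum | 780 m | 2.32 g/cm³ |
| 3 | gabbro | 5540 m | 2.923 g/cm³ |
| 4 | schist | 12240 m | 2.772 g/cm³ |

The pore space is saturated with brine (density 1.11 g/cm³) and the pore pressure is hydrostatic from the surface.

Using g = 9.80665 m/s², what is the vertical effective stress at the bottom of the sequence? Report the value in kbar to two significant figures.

Overburden (lithostatic) stress σ_v:
alluvium: 1954 kg/m³ × 9.80665 m/s² × 850 m = 1.629×10^7 Pa = 16.29 MPa
gypsum: 2320 kg/m³ × 9.80665 m/s² × 780 m = 1.775×10^7 Pa = 17.75 MPa
gabbro: 2923 kg/m³ × 9.80665 m/s² × 5540 m = 1.588×10^8 Pa = 158.8 MPa
schist: 2772 kg/m³ × 9.80665 m/s² × 12240 m = 3.327×10^8 Pa = 332.7 MPa
Total = 16.29 + 17.75 + 158.8 + 332.7 = 525.57 MPa
Pore pressure P_p = 1110 kg/m³ × 9.80665 m/s² × 19410 m = 2.113×10^8 Pa = 211.3 MPa
Effective stress σ' = σ_v − P_p = 525.6 − 211.3 = 314.28 MPa = 3.1428 kbar

3.1 kbar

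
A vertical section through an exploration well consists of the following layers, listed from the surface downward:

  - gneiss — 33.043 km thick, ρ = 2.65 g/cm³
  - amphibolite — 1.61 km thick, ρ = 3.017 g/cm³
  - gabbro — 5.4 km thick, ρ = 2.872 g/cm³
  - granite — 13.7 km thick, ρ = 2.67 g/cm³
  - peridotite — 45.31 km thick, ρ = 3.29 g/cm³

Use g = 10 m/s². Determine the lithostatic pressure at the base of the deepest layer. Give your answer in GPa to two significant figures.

2.9 GPa

gneiss: 2650 kg/m³ × 10 m/s² × 33043 m = 8.756×10^8 Pa = 0.8756 GPa
amphibolite: 3017 kg/m³ × 10 m/s² × 1610 m = 4.857×10^7 Pa = 0.04857 GPa
gabbro: 2872 kg/m³ × 10 m/s² × 5400 m = 1.551×10^8 Pa = 0.1551 GPa
granite: 2670 kg/m³ × 10 m/s² × 13700 m = 3.658×10^8 Pa = 0.3658 GPa
peridotite: 3290 kg/m³ × 10 m/s² × 45310 m = 1.491×10^9 Pa = 1.491 GPa
Total = 0.8756 + 0.04857 + 0.1551 + 0.3658 + 1.491 = 2.9358 GPa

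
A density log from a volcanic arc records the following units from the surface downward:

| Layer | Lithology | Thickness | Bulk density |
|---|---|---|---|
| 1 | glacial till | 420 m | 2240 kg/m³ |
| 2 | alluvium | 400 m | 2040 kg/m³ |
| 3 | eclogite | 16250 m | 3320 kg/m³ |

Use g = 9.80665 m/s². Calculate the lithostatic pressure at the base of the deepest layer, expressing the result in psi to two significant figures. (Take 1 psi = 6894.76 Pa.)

glacial till: 2240 kg/m³ × 9.80665 m/s² × 420 m = 9.226×10^6 Pa = 1338 psi
alluvium: 2040 kg/m³ × 9.80665 m/s² × 400 m = 8.002×10^6 Pa = 1161 psi
eclogite: 3320 kg/m³ × 9.80665 m/s² × 16250 m = 5.291×10^8 Pa = 76735 psi
Total = 1338 + 1161 + 76735 = 79234 psi

79000 psi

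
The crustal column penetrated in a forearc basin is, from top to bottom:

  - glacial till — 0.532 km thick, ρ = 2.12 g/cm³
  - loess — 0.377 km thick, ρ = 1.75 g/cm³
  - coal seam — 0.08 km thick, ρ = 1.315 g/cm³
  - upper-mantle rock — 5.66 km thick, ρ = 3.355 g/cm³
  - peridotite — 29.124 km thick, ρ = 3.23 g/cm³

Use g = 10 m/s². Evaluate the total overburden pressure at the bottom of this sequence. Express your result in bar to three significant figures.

11500 bar

glacial till: 2120 kg/m³ × 10 m/s² × 532 m = 1.128×10^7 Pa = 112.8 bar
loess: 1750 kg/m³ × 10 m/s² × 377 m = 6.598×10^6 Pa = 65.97 bar
coal seam: 1315 kg/m³ × 10 m/s² × 80 m = 1.052×10^6 Pa = 10.52 bar
upper-mantle rock: 3355 kg/m³ × 10 m/s² × 5660 m = 1.899×10^8 Pa = 1899 bar
peridotite: 3230 kg/m³ × 10 m/s² × 29124 m = 9.407×10^8 Pa = 9407 bar
Total = 112.8 + 65.97 + 10.52 + 1899 + 9407 = 11495 bar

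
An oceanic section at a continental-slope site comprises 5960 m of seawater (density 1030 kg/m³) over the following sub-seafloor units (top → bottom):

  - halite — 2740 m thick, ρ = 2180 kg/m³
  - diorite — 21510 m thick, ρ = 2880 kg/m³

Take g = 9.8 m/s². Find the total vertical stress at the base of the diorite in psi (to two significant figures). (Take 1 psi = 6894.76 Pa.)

110000 psi

seawater: 1030 kg/m³ × 9.8 m/s² × 5960 m = 6.016×10^7 Pa = 8726 psi
halite: 2180 kg/m³ × 9.8 m/s² × 2740 m = 5.854×10^7 Pa = 8490 psi
diorite: 2880 kg/m³ × 9.8 m/s² × 21510 m = 6.071×10^8 Pa = 88052 psi
Total = 8726 + 8490 + 88052 = 1.0527×10^5 psi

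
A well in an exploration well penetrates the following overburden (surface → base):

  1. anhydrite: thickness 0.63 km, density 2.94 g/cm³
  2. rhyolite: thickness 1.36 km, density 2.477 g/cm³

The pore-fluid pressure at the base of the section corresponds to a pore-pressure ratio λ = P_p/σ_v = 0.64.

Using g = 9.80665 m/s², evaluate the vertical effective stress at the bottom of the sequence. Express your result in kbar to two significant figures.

Overburden (lithostatic) stress σ_v:
anhydrite: 2940 kg/m³ × 9.80665 m/s² × 630 m = 1.816×10^7 Pa = 18.16 MPa
rhyolite: 2477 kg/m³ × 9.80665 m/s² × 1360 m = 3.304×10^7 Pa = 33.04 MPa
Total = 18.16 + 33.04 = 51.200 MPa
Pore pressure P_p = λ·σ_v = 0.64 × 51.20 MPa = 32.77 MPa
Effective stress σ' = σ_v − P_p = 51.20 − 32.77 = 18.432 MPa = 0.18432 kbar

0.18 kbar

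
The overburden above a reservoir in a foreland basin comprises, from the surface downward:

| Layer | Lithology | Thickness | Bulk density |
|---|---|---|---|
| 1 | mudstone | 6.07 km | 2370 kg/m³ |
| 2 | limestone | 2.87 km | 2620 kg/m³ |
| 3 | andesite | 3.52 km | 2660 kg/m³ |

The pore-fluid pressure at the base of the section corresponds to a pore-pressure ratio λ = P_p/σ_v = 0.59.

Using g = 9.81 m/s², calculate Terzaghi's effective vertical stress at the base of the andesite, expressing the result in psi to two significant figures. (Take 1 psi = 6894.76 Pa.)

Overburden (lithostatic) stress σ_v:
mudstone: 2370 kg/m³ × 9.81 m/s² × 6070 m = 1.411×10^8 Pa = 141.1 MPa
limestone: 2620 kg/m³ × 9.81 m/s² × 2870 m = 7.377×10^7 Pa = 73.77 MPa
andesite: 2660 kg/m³ × 9.81 m/s² × 3520 m = 9.185×10^7 Pa = 91.85 MPa
Total = 141.1 + 73.77 + 91.85 = 306.74 MPa
Pore pressure P_p = λ·σ_v = 0.59 × 306.7 MPa = 181.0 MPa
Effective stress σ' = σ_v − P_p = 306.7 − 181.0 = 125.77 MPa = 18241 psi

18000 psi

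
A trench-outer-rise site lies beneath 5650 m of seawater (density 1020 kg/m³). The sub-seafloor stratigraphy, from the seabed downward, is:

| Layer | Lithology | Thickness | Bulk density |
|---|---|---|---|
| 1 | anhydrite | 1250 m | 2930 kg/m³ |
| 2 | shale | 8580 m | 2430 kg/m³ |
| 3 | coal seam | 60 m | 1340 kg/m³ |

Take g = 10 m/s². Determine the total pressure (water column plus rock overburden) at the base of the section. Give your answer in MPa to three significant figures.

seawater: 1020 kg/m³ × 10 m/s² × 5650 m = 5.763×10^7 Pa = 57.63 MPa
anhydrite: 2930 kg/m³ × 10 m/s² × 1250 m = 3.663×10^7 Pa = 36.62 MPa
shale: 2430 kg/m³ × 10 m/s² × 8580 m = 2.085×10^8 Pa = 208.5 MPa
coal seam: 1340 kg/m³ × 10 m/s² × 60 m = 8.040×10^5 Pa = 0.8040 MPa
Total = 57.63 + 36.62 + 208.5 + 0.8040 = 303.55 MPa

304 MPa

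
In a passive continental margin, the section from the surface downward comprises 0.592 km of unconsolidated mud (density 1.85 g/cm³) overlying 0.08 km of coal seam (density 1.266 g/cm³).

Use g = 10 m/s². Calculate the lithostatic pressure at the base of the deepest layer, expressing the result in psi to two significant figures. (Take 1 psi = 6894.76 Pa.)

1700 psi

unconsolidated mud: 1850 kg/m³ × 10 m/s² × 592 m = 1.095×10^7 Pa = 1588 psi
coal seam: 1266 kg/m³ × 10 m/s² × 80 m = 1.013×10^6 Pa = 146.9 psi
Total = 1588 + 146.9 = 1735.3 psi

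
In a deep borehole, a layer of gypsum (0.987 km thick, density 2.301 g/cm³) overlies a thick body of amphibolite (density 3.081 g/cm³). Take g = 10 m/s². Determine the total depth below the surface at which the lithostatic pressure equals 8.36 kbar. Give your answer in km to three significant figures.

27.4 km

Pressure at base of upper layers: 2301×10×987 = 2.271×10^7 Pa = 0.2271 kbar
Remaining pressure to be supplied by amphibolite: 8.360×10^8 − 2.271×10^7 = 8.133×10^8 Pa
Additional depth in amphibolite = 8.133×10^8 Pa / (3081 kg/m³ × 10 m/s²) = 26397 m
Total depth = 987 m + 26397 m = 27384 m
= 27.384 km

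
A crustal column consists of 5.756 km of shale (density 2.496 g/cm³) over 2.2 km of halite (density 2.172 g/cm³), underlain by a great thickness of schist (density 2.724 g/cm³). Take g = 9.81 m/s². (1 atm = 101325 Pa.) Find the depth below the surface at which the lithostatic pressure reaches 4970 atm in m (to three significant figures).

19800 m

Pressure at base of upper layers: 2496×9.81×5756 + 2172×9.81×2200 = 1.878×10^8 Pa = 1854 atm
Remaining pressure to be supplied by schist: 5.036×10^8 − 1.878×10^8 = 3.158×10^8 Pa
Additional depth in schist = 3.158×10^8 Pa / (2724 kg/m³ × 9.81 m/s²) = 11817 m
Total depth = 7956 m + 11817 m = 19773 m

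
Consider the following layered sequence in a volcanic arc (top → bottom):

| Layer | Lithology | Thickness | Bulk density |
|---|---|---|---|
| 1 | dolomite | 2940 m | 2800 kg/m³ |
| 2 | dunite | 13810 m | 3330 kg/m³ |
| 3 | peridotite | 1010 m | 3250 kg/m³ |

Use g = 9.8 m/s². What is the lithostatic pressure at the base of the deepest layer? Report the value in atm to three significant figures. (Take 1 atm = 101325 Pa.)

5560 atm

dolomite: 2800 kg/m³ × 9.8 m/s² × 2940 m = 8.067×10^7 Pa = 796.2 atm
dunite: 3330 kg/m³ × 9.8 m/s² × 13810 m = 4.507×10^8 Pa = 4448 atm
peridotite: 3250 kg/m³ × 9.8 m/s² × 1010 m = 3.217×10^7 Pa = 317.5 atm
Total = 796.2 + 4448 + 317.5 = 5561.5 atm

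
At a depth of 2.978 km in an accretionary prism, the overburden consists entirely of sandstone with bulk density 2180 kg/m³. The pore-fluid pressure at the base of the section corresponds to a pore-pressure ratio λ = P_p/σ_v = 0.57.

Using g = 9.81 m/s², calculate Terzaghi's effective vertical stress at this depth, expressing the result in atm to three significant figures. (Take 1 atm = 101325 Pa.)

270 atm

Overburden (lithostatic) stress σ_v:
sandstone: 2180 kg/m³ × 9.81 m/s² × 2978 m = 6.369×10^7 Pa = 63.69 MPa
Pore pressure P_p = λ·σ_v = 0.57 × 63.69 MPa = 36.30 MPa
Effective stress σ' = σ_v − P_p = 63.69 − 36.30 = 27.385 MPa = 270.27 atm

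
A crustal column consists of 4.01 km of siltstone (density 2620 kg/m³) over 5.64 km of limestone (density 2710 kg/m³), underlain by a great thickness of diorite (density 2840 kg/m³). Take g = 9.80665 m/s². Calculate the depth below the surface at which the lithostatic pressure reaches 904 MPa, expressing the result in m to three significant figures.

Pressure at base of upper layers: 2620×9.80665×4010 + 2710×9.80665×5640 = 2.529×10^8 Pa = 252.9 MPa
Remaining pressure to be supplied by diorite: 9.040×10^8 − 2.529×10^8 = 6.511×10^8 Pa
Additional depth in diorite = 6.511×10^8 Pa / (2840 kg/m³ × 9.80665 m/s²) = 23377 m
Total depth = 9650 m + 23377 m = 33027 m

33000 m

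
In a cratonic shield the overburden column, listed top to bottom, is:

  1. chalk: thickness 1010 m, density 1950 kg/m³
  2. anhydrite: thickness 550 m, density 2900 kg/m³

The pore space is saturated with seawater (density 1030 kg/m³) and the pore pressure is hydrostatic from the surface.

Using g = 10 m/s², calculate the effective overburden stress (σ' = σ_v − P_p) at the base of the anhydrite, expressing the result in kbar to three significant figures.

0.196 kbar

Overburden (lithostatic) stress σ_v:
chalk: 1950 kg/m³ × 10 m/s² × 1010 m = 1.970×10^7 Pa = 19.70 MPa
anhydrite: 2900 kg/m³ × 10 m/s² × 550 m = 1.595×10^7 Pa = 15.95 MPa
Total = 19.70 + 15.95 = 35.645 MPa
Pore pressure P_p = 1030 kg/m³ × 10 m/s² × 1560 m = 1.607×10^7 Pa = 16.07 MPa
Effective stress σ' = σ_v − P_p = 35.65 − 16.07 = 19.577 MPa = 0.19577 kbar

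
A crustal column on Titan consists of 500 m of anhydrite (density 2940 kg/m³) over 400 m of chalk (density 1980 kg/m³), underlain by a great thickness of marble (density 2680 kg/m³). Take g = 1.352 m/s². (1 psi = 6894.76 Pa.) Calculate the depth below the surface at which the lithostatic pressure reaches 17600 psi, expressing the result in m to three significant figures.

33500 m

Pressure at base of upper layers: 2940×1.352×500 + 1980×1.352×400 = 3.058×10^6 Pa = 443.6 psi
Remaining pressure to be supplied by marble: 1.213×10^8 − 3.058×10^6 = 1.183×10^8 Pa
Additional depth in marble = 1.183×10^8 Pa / (2680 kg/m³ × 1.352 m/s²) = 32646 m
Total depth = 900 m + 32646 m = 33546 m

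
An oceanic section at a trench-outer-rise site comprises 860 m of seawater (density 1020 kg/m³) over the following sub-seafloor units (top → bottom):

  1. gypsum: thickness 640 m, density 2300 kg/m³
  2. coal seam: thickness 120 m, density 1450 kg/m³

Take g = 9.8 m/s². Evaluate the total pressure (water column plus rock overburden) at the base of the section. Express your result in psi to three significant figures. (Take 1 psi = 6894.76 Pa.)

3590 psi

seawater: 1020 kg/m³ × 9.8 m/s² × 860 m = 8.597×10^6 Pa = 1247 psi
gypsum: 2300 kg/m³ × 9.8 m/s² × 640 m = 1.443×10^7 Pa = 2092 psi
coal seam: 1450 kg/m³ × 9.8 m/s² × 120 m = 1.705×10^6 Pa = 247.3 psi
Total = 1247 + 2092 + 247.3 = 3586.4 psi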